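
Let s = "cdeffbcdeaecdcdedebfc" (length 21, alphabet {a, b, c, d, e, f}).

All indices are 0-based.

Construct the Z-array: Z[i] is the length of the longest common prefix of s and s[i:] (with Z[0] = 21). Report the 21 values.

Z[0]=21
i=1: fresh scan; Z[1]=0
i=2: fresh scan; Z[2]=0
i=3: fresh scan; Z[3]=0
i=4: fresh scan; Z[4]=0
i=5: fresh scan; Z[5]=0
i=6: fresh scan; Z[6]=3 grow→box=[6,9)
i=7: min(r-i=2, Z[1]=0)=0; Z[7]=0
i=8: min(r-i=1, Z[2]=0)=0; Z[8]=0
i=9: fresh scan; Z[9]=0
i=10: fresh scan; Z[10]=0
i=11: fresh scan; Z[11]=2 grow→box=[11,13)
i=12: min(r-i=1, Z[1]=0)=0; Z[12]=0
i=13: fresh scan; Z[13]=3 grow→box=[13,16)
i=14: min(r-i=2, Z[1]=0)=0; Z[14]=0
i=15: min(r-i=1, Z[2]=0)=0; Z[15]=0
i=16: fresh scan; Z[16]=0
i=17: fresh scan; Z[17]=0
i=18: fresh scan; Z[18]=0
i=19: fresh scan; Z[19]=0
i=20: fresh scan; Z[20]=1 grow→box=[20,21)

[21, 0, 0, 0, 0, 0, 3, 0, 0, 0, 0, 2, 0, 3, 0, 0, 0, 0, 0, 0, 1]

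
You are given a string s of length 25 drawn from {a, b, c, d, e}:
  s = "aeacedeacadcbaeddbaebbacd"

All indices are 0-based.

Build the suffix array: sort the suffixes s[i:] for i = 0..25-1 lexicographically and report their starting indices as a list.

rank | idx | suffix
   0 |   7 | acadcbaeddbaebbacd
   1 |  22 | acd
   2 |   2 | acedeacadcbaeddbaebbacd
   3 |   9 | adcbaeddbaebbacd
   4 |   0 | aeacedeacadcbaeddbaebbacd
   5 |  18 | aebbacd
   6 |  13 | aeddbaebbacd
   7 |  21 | bacd
   8 |  17 | baebbacd
   9 |  12 | baeddbaebbacd
  10 |  20 | bbacd
  11 |   8 | cadcbaeddbaebbacd
  12 |  11 | cbaeddbaebbacd
  13 |  23 | cd
  14 |   3 | cedeacadcbaeddbaebbacd
  15 |  24 | d
  16 |  16 | dbaebbacd
  17 |  10 | dcbaeddbaebbacd
  18 |  15 | ddbaebbacd
  19 |   5 | deacadcbaeddbaebbacd
  20 |   6 | eacadcbaeddbaebbacd
  21 |   1 | eacedeacadcbaeddbaebbacd
  22 |  19 | ebbacd
  23 |  14 | eddbaebbacd
  24 |   4 | edeacadcbaeddbaebbacd

[7, 22, 2, 9, 0, 18, 13, 21, 17, 12, 20, 8, 11, 23, 3, 24, 16, 10, 15, 5, 6, 1, 19, 14, 4]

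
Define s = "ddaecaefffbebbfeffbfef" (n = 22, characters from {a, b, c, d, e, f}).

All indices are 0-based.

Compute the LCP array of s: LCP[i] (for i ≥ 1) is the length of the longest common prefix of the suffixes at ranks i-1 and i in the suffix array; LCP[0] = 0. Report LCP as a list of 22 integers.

[0, 2, 0, 1, 1, 4, 0, 0, 1, 0, 1, 1, 2, 3, 0, 1, 2, 1, 3, 1, 3, 2]

rank | idx | suffix
   0 |   2 | aecaefffbebbfeffbfef
   1 |   5 | aefffbebbfeffbfef
   2 |  12 | bbfeffbfef
   3 |  10 | bebbfeffbfef
   4 |  18 | bfef
   5 |  13 | bfeffbfef
   6 |   4 | caefffbebbfeffbfef
   7 |   1 | daecaefffbebbfeffbfef
   8 |   0 | ddaecaefffbebbfeffbfef
   9 |  11 | ebbfeffbfef
  10 |   3 | ecaefffbebbfeffbfef
  11 |  20 | ef
  12 |  15 | effbfef
  13 |   6 | efffbebbfeffbfef
  14 |  21 | f
  15 |   9 | fbebbfeffbfef
  16 |  17 | fbfef
  17 |  19 | fef
  18 |  14 | feffbfef
  19 |   8 | ffbebbfeffbfef
  20 |  16 | ffbfef
  21 |   7 | fffbebbfeffbfef

SA = [2, 5, 12, 10, 18, 13, 4, 1, 0, 11, 3, 20, 15, 6, 21, 9, 17, 19, 14, 8, 16, 7]
[i] adj suffixes → lcp
  [1] 2/5 → 2 ('ae')
  [2] 5/12 → 0 ('')
  [3] 12/10 → 1 ('b')
  [4] 10/18 → 1 ('b')
  [5] 18/13 → 4 ('bfef')
  [6] 13/4 → 0 ('')
  [7] 4/1 → 0 ('')
  [8] 1/0 → 1 ('d')
  [9] 0/11 → 0 ('')
  [10] 11/3 → 1 ('e')
  [11] 3/20 → 1 ('e')
  [12] 20/15 → 2 ('ef')
  [13] 15/6 → 3 ('eff')
  [14] 6/21 → 0 ('')
  [15] 21/9 → 1 ('f')
  [16] 9/17 → 2 ('fb')
  [17] 17/19 → 1 ('f')
  [18] 19/14 → 3 ('fef')
  [19] 14/8 → 1 ('f')
  [20] 8/16 → 3 ('ffb')
  [21] 16/7 → 2 ('ff')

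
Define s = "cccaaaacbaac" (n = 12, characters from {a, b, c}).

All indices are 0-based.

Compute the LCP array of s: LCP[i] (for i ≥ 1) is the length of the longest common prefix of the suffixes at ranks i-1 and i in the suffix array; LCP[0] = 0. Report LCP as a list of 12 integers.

rank→(start, suffix):
  0 → (3, 'aaaacbaac')
  1 → (4, 'aaacbaac')
  2 → (9, 'aac')
  3 → (5, 'aacbaac')
  4 → (10, 'ac')
  5 → (6, 'acbaac')
  6 → (8, 'baac')
  7 → (11, 'c')
  8 → (2, 'caaaacbaac')
  9 → (7, 'cbaac')
  10 → (1, 'ccaaaacbaac')
  11 → (0, 'cccaaaacbaac')

SA = [3, 4, 9, 5, 10, 6, 8, 11, 2, 7, 1, 0]
rank  pair      lcp
   1  s[3:],s[4:]  3  'aaa'
   2  s[4:],s[9:]  2  'aa'
   3  s[9:],s[5:]  3  'aac'
   4  s[5:],s[10:]  1  'a'
   5  s[10:],s[6:]  2  'ac'
   6  s[6:],s[8:]  0  ''
   7  s[8:],s[11:]  0  ''
   8  s[11:],s[2:]  1  'c'
   9  s[2:],s[7:]  1  'c'
  10  s[7:],s[1:]  1  'c'
  11  s[1:],s[0:]  2  'cc'

[0, 3, 2, 3, 1, 2, 0, 0, 1, 1, 1, 2]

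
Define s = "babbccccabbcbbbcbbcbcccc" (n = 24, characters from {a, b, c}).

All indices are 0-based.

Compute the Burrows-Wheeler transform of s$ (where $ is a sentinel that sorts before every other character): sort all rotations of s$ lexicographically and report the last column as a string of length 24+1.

rank  rotation                   last
    0  $babbccccabbcbbbcbbcbcccc  c
    1  abbcbbbcbbcbcccc$babbcccc  c
    2  abbccccabbcbbbcbbcbcccc$b  b
    3  babbccccabbcbbbcbbcbcccc$  $
    4  bbbcbbcbcccc$babbccccabbc  c
    5  bbcbbbcbbcbcccc$babbcccca  a
    6  bbcbbcbcccc$babbccccabbcb  b
    7  bbcbcccc$babbccccabbcbbbc  c
    8  bbccccabbcbbbcbbcbcccc$ba  a
    9  bcbbbcbbcbcccc$babbccccab  b
   10  bcbbcbcccc$babbccccabbcbb  b
   11  bcbcccc$babbccccabbcbbbcb  b
   12  bcccc$babbccccabbcbbbcbbc  c
   13  bccccabbcbbbcbbcbcccc$bab  b
   14  c$babbccccabbcbbbcbbcbccc  c
   15  cabbcbbbcbbcbcccc$babbccc  c
   16  cbbbcbbcbcccc$babbccccabb  b
   17  cbbcbcccc$babbccccabbcbbb  b
   18  cbcccc$babbccccabbcbbbcbb  b
   19  cc$babbccccabbcbbbcbbcbcc  c
   20  ccabbcbbbcbbcbcccc$babbcc  c
   21  ccc$babbccccabbcbbbcbbcbc  c
   22  cccabbcbbbcbbcbcccc$babbc  c
   23  cccc$babbccccabbcbbbcbbcb  b
   24  ccccabbcbbbcbbcbcccc$babb  b

ccb$cabcabbbcbccbbbccccbb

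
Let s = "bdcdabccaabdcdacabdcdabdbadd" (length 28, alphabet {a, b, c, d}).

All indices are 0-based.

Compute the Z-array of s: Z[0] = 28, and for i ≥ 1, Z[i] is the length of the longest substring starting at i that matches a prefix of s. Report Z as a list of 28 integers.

[28, 0, 0, 0, 0, 1, 0, 0, 0, 0, 5, 0, 0, 0, 0, 0, 0, 6, 0, 0, 0, 0, 2, 0, 1, 0, 0, 0]

Z[0]=28
i=1: i≥r, start 0; Z[1]=0
i=2: i≥r, start 0; Z[2]=0
i=3: i≥r, start 0; Z[3]=0
i=4: i≥r, start 0; Z[4]=0
i=5: i≥r, start 0; Z[5]=1 extend→box=[5,6)
i=6: i≥r, start 0; Z[6]=0
i=7: i≥r, start 0; Z[7]=0
i=8: i≥r, start 0; Z[8]=0
i=9: i≥r, start 0; Z[9]=0
i=10: i≥r, start 0; Z[10]=5 extend→box=[10,15)
i=11: min(r-i=4, Z[1]=0)=0; Z[11]=0
i=12: min(r-i=3, Z[2]=0)=0; Z[12]=0
i=13: min(r-i=2, Z[3]=0)=0; Z[13]=0
i=14: min(r-i=1, Z[4]=0)=0; Z[14]=0
i=15: i≥r, start 0; Z[15]=0
i=16: i≥r, start 0; Z[16]=0
i=17: i≥r, start 0; Z[17]=6 extend→box=[17,23)
i=18: min(r-i=5, Z[1]=0)=0; Z[18]=0
i=19: min(r-i=4, Z[2]=0)=0; Z[19]=0
i=20: min(r-i=3, Z[3]=0)=0; Z[20]=0
i=21: min(r-i=2, Z[4]=0)=0; Z[21]=0
i=22: min(r-i=1, Z[5]=1)=1; Z[22]=2 extend→box=[22,24)
i=23: min(r-i=1, Z[1]=0)=0; Z[23]=0
i=24: i≥r, start 0; Z[24]=1 extend→box=[24,25)
i=25: i≥r, start 0; Z[25]=0
i=26: i≥r, start 0; Z[26]=0
i=27: i≥r, start 0; Z[27]=0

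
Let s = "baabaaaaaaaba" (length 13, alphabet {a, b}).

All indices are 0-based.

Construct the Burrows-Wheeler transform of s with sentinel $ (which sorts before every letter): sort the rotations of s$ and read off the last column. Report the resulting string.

rank  rotation        last
    0  $baabaaaaaaaba  a
    1  a$baabaaaaaaab  b
    2  aaaaaaaba$baab  b
    3  aaaaaaba$baaba  a
    4  aaaaaba$baabaa  a
    5  aaaaba$baabaaa  a
    6  aaaba$baabaaaa  a
    7  aaba$baabaaaaa  a
    8  aabaaaaaaaba$b  b
    9  aba$baabaaaaaa  a
   10  abaaaaaaaba$ba  a
   11  ba$baabaaaaaaa  a
   12  baaaaaaaba$baa  a
   13  baabaaaaaaaba$  $

abbaaaaabaaaa$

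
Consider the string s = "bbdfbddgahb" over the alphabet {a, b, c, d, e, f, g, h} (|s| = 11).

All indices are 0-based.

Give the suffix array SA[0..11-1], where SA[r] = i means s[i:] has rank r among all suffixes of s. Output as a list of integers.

[8, 10, 0, 4, 1, 5, 2, 6, 3, 7, 9]

sorted suffixes:
  #0 SA[0]=8  'ahb'
  #1 SA[1]=10  'b'
  #2 SA[2]=0  'bbdfbddgahb'
  #3 SA[3]=4  'bddgahb'
  #4 SA[4]=1  'bdfbddgahb'
  #5 SA[5]=5  'ddgahb'
  #6 SA[6]=2  'dfbddgahb'
  #7 SA[7]=6  'dgahb'
  #8 SA[8]=3  'fbddgahb'
  #9 SA[9]=7  'gahb'
  #10 SA[10]=9  'hb'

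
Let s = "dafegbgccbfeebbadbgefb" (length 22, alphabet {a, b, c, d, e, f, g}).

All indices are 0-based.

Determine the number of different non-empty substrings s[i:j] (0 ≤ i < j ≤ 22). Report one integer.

rank→(start, suffix):
  0 → (15, 'adbgefb')
  1 → (1, 'afegbgccbfeebbadbgefb')
  2 → (21, 'b')
  3 → (14, 'badbgefb')
  4 → (13, 'bbadbgefb')
  5 → (9, 'bfeebbadbgefb')
  6 → (5, 'bgccbfeebbadbgefb')
  7 → (17, 'bgefb')
  8 → (8, 'cbfeebbadbgefb')
  9 → (7, 'ccbfeebbadbgefb')
  10 → (0, 'dafegbgccbfeebbadbgefb')
  11 → (16, 'dbgefb')
  12 → (12, 'ebbadbgefb')
  13 → (11, 'eebbadbgefb')
  14 → (19, 'efb')
  15 → (3, 'egbgccbfeebbadbgefb')
  16 → (20, 'fb')
  17 → (10, 'feebbadbgefb')
  18 → (2, 'fegbgccbfeebbadbgefb')
  19 → (4, 'gbgccbfeebbadbgefb')
  20 → (6, 'gccbfeebbadbgefb')
  21 → (18, 'gefb')

SA = [15, 1, 21, 14, 13, 9, 5, 17, 8, 7, 0, 16, 12, 11, 19, 3, 20, 10, 2, 4, 6, 18]
rank  pair      lcp
   1  s[15:],s[1:]  1  'a'
   2  s[1:],s[21:]  0  ''
   3  s[21:],s[14:]  1  'b'
   4  s[14:],s[13:]  1  'b'
   5  s[13:],s[9:]  1  'b'
   6  s[9:],s[5:]  1  'b'
   7  s[5:],s[17:]  2  'bg'
   8  s[17:],s[8:]  0  ''
   9  s[8:],s[7:]  1  'c'
  10  s[7:],s[0:]  0  ''
  11  s[0:],s[16:]  1  'd'
  12  s[16:],s[12:]  0  ''
  13  s[12:],s[11:]  1  'e'
  14  s[11:],s[19:]  1  'e'
  15  s[19:],s[3:]  1  'e'
  16  s[3:],s[20:]  0  ''
  17  s[20:],s[10:]  1  'f'
  18  s[10:],s[2:]  2  'fe'
  19  s[2:],s[4:]  0  ''
  20  s[4:],s[6:]  1  'g'
  21  s[6:],s[18:]  1  'g'

n(n+1)/2 = 22·23/2 = 253
Σ LCP = 0 + 1 + 0 + 1 + 1 + 1 + 1 + 2 + 0 + 1 + 0 + 1 + 0 + 1 + 1 + 1 + 0 + 1 + 2 + 0 + 1 + 1 = 17
distinct = 253 − 17 = 236

236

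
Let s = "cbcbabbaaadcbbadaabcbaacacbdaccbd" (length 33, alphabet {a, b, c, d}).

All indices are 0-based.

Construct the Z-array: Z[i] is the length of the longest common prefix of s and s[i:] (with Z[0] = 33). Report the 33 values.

[33, 0, 2, 0, 0, 0, 0, 0, 0, 0, 0, 2, 0, 0, 0, 0, 0, 0, 0, 2, 0, 0, 0, 1, 0, 2, 0, 0, 0, 1, 2, 0, 0]

Z[0]=33
i=1: fresh scan; Z[1]=0
i=2: fresh scan; Z[2]=2 extend→box=[2,4)
i=3: min(r-i=1, Z[1]=0)=0; Z[3]=0
i=4: fresh scan; Z[4]=0
i=5: fresh scan; Z[5]=0
i=6: fresh scan; Z[6]=0
i=7: fresh scan; Z[7]=0
i=8: fresh scan; Z[8]=0
i=9: fresh scan; Z[9]=0
i=10: fresh scan; Z[10]=0
i=11: fresh scan; Z[11]=2 extend→box=[11,13)
i=12: min(r-i=1, Z[1]=0)=0; Z[12]=0
i=13: fresh scan; Z[13]=0
i=14: fresh scan; Z[14]=0
i=15: fresh scan; Z[15]=0
i=16: fresh scan; Z[16]=0
i=17: fresh scan; Z[17]=0
i=18: fresh scan; Z[18]=0
i=19: fresh scan; Z[19]=2 extend→box=[19,21)
i=20: min(r-i=1, Z[1]=0)=0; Z[20]=0
i=21: fresh scan; Z[21]=0
i=22: fresh scan; Z[22]=0
i=23: fresh scan; Z[23]=1 extend→box=[23,24)
i=24: fresh scan; Z[24]=0
i=25: fresh scan; Z[25]=2 extend→box=[25,27)
i=26: min(r-i=1, Z[1]=0)=0; Z[26]=0
i=27: fresh scan; Z[27]=0
i=28: fresh scan; Z[28]=0
i=29: fresh scan; Z[29]=1 extend→box=[29,30)
i=30: fresh scan; Z[30]=2 extend→box=[30,32)
i=31: min(r-i=1, Z[1]=0)=0; Z[31]=0
i=32: fresh scan; Z[32]=0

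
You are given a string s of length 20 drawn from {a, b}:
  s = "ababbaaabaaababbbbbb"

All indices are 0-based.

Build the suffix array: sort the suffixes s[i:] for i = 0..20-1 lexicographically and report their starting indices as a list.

[5, 9, 6, 10, 7, 0, 11, 2, 13, 19, 4, 8, 1, 12, 18, 3, 17, 16, 15, 14]

rank | idx | suffix
   0 |   5 | aaabaaababbbbbb
   1 |   9 | aaababbbbbb
   2 |   6 | aabaaababbbbbb
   3 |  10 | aababbbbbb
   4 |   7 | abaaababbbbbb
   5 |   0 | ababbaaabaaababbbbbb
   6 |  11 | ababbbbbb
   7 |   2 | abbaaabaaababbbbbb
   8 |  13 | abbbbbb
   9 |  19 | b
  10 |   4 | baaabaaababbbbbb
  11 |   8 | baaababbbbbb
  12 |   1 | babbaaabaaababbbbbb
  13 |  12 | babbbbbb
  14 |  18 | bb
  15 |   3 | bbaaabaaababbbbbb
  16 |  17 | bbb
  17 |  16 | bbbb
  18 |  15 | bbbbb
  19 |  14 | bbbbbb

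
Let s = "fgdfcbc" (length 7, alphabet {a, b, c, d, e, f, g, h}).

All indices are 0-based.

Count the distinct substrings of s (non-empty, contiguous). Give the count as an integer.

rank | idx | suffix
   0 |   5 | bc
   1 |   6 | c
   2 |   4 | cbc
   3 |   2 | dfcbc
   4 |   3 | fcbc
   5 |   0 | fgdfcbc
   6 |   1 | gdfcbc

SA = [5, 6, 4, 2, 3, 0, 1]
[i] adj suffixes → lcp
  [1] 5/6 → 0 ('')
  [2] 6/4 → 1 ('c')
  [3] 4/2 → 0 ('')
  [4] 2/3 → 0 ('')
  [5] 3/0 → 1 ('f')
  [6] 0/1 → 0 ('')

n(n+1)/2 = 7·8/2 = 28
Σ LCP = 0 + 0 + 1 + 0 + 0 + 1 + 0 = 2
distinct = 28 − 2 = 26

26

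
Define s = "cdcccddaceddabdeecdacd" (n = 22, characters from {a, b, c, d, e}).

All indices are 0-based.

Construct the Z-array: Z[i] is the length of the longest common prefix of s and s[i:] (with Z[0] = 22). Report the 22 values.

[22, 0, 1, 1, 2, 0, 0, 0, 1, 0, 0, 0, 0, 0, 0, 0, 0, 2, 0, 0, 2, 0]

Z[0]=22
i=1: i≥r, start 0; Z[1]=0
i=2: i≥r, start 0; Z[2]=1 grow→box=[2,3)
i=3: i≥r, start 0; Z[3]=1 grow→box=[3,4)
i=4: i≥r, start 0; Z[4]=2 grow→box=[4,6)
i=5: min(r-i=1, Z[1]=0)=0; Z[5]=0
i=6: i≥r, start 0; Z[6]=0
i=7: i≥r, start 0; Z[7]=0
i=8: i≥r, start 0; Z[8]=1 grow→box=[8,9)
i=9: i≥r, start 0; Z[9]=0
i=10: i≥r, start 0; Z[10]=0
i=11: i≥r, start 0; Z[11]=0
i=12: i≥r, start 0; Z[12]=0
i=13: i≥r, start 0; Z[13]=0
i=14: i≥r, start 0; Z[14]=0
i=15: i≥r, start 0; Z[15]=0
i=16: i≥r, start 0; Z[16]=0
i=17: i≥r, start 0; Z[17]=2 grow→box=[17,19)
i=18: min(r-i=1, Z[1]=0)=0; Z[18]=0
i=19: i≥r, start 0; Z[19]=0
i=20: i≥r, start 0; Z[20]=2 grow→box=[20,22)
i=21: min(r-i=1, Z[1]=0)=0; Z[21]=0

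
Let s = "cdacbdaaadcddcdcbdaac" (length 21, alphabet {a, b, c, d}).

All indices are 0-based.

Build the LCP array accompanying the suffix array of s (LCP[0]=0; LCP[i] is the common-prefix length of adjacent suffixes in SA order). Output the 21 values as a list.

[0, 2, 2, 1, 2, 1, 0, 4, 0, 1, 5, 1, 2, 2, 0, 3, 2, 1, 2, 3, 1]

rank | idx | suffix
   0 |   6 | aaadcddcdcbdaac
   1 |  18 | aac
   2 |   7 | aadcddcdcbdaac
   3 |  19 | ac
   4 |   2 | acbdaaadcddcdcbdaac
   5 |   8 | adcddcdcbdaac
   6 |   4 | bdaaadcddcdcbdaac
   7 |  16 | bdaac
   8 |  20 | c
   9 |   3 | cbdaaadcddcdcbdaac
  10 |  15 | cbdaac
  11 |   0 | cdacbdaaadcddcdcbdaac
  12 |  13 | cdcbdaac
  13 |  10 | cddcdcbdaac
  14 |   5 | daaadcddcdcbdaac
  15 |  17 | daac
  16 |   1 | dacbdaaadcddcdcbdaac
  17 |  14 | dcbdaac
  18 |  12 | dcdcbdaac
  19 |   9 | dcddcdcbdaac
  20 |  11 | ddcdcbdaac

SA = [6, 18, 7, 19, 2, 8, 4, 16, 20, 3, 15, 0, 13, 10, 5, 17, 1, 14, 12, 9, 11]
[i] adj suffixes → lcp
  [1] 6/18 → 2 ('aa')
  [2] 18/7 → 2 ('aa')
  [3] 7/19 → 1 ('a')
  [4] 19/2 → 2 ('ac')
  [5] 2/8 → 1 ('a')
  [6] 8/4 → 0 ('')
  [7] 4/16 → 4 ('bdaa')
  [8] 16/20 → 0 ('')
  [9] 20/3 → 1 ('c')
  [10] 3/15 → 5 ('cbdaa')
  [11] 15/0 → 1 ('c')
  [12] 0/13 → 2 ('cd')
  [13] 13/10 → 2 ('cd')
  [14] 10/5 → 0 ('')
  [15] 5/17 → 3 ('daa')
  [16] 17/1 → 2 ('da')
  [17] 1/14 → 1 ('d')
  [18] 14/12 → 2 ('dc')
  [19] 12/9 → 3 ('dcd')
  [20] 9/11 → 1 ('d')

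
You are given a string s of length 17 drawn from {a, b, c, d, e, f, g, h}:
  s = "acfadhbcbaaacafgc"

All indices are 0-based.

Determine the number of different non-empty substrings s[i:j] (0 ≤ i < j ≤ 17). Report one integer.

sorted suffixes:
  #0 SA[0]=9  'aaacafgc'
  #1 SA[1]=10  'aacafgc'
  #2 SA[2]=11  'acafgc'
  #3 SA[3]=0  'acfadhbcbaaacafgc'
  #4 SA[4]=3  'adhbcbaaacafgc'
  #5 SA[5]=13  'afgc'
  #6 SA[6]=8  'baaacafgc'
  #7 SA[7]=6  'bcbaaacafgc'
  #8 SA[8]=16  'c'
  #9 SA[9]=12  'cafgc'
  #10 SA[10]=7  'cbaaacafgc'
  #11 SA[11]=1  'cfadhbcbaaacafgc'
  #12 SA[12]=4  'dhbcbaaacafgc'
  #13 SA[13]=2  'fadhbcbaaacafgc'
  #14 SA[14]=14  'fgc'
  #15 SA[15]=15  'gc'
  #16 SA[16]=5  'hbcbaaacafgc'

SA = [9, 10, 11, 0, 3, 13, 8, 6, 16, 12, 7, 1, 4, 2, 14, 15, 5]
rank  pair      lcp
   1  s[9:],s[10:]  2  'aa'
   2  s[10:],s[11:]  1  'a'
   3  s[11:],s[0:]  2  'ac'
   4  s[0:],s[3:]  1  'a'
   5  s[3:],s[13:]  1  'a'
   6  s[13:],s[8:]  0  ''
   7  s[8:],s[6:]  1  'b'
   8  s[6:],s[16:]  0  ''
   9  s[16:],s[12:]  1  'c'
  10  s[12:],s[7:]  1  'c'
  11  s[7:],s[1:]  1  'c'
  12  s[1:],s[4:]  0  ''
  13  s[4:],s[2:]  0  ''
  14  s[2:],s[14:]  1  'f'
  15  s[14:],s[15:]  0  ''
  16  s[15:],s[5:]  0  ''

n(n+1)/2 = 17·18/2 = 153
Σ LCP = 0 + 2 + 1 + 2 + 1 + 1 + 0 + 1 + 0 + 1 + 1 + 1 + 0 + 0 + 1 + 0 + 0 = 12
distinct = 153 − 12 = 141

141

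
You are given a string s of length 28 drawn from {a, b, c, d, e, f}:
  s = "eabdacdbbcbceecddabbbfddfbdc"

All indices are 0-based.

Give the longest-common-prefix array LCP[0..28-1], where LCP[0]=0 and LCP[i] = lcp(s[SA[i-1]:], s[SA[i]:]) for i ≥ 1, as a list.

sorted suffixes:
  #0 SA[0]=17  'abbbfddfbdc'
  #1 SA[1]=1  'abdacdbbcbceecddabbbfddfbdc'
  #2 SA[2]=4  'acdbbcbceecddabbbfddfbdc'
  #3 SA[3]=18  'bbbfddfbdc'
  #4 SA[4]=7  'bbcbceecddabbbfddfbdc'
  #5 SA[5]=19  'bbfddfbdc'
  #6 SA[6]=8  'bcbceecddabbbfddfbdc'
  #7 SA[7]=10  'bceecddabbbfddfbdc'
  #8 SA[8]=2  'bdacdbbcbceecddabbbfddfbdc'
  #9 SA[9]=25  'bdc'
  #10 SA[10]=20  'bfddfbdc'
  #11 SA[11]=27  'c'
  #12 SA[12]=9  'cbceecddabbbfddfbdc'
  #13 SA[13]=5  'cdbbcbceecddabbbfddfbdc'
  #14 SA[14]=14  'cddabbbfddfbdc'
  #15 SA[15]=11  'ceecddabbbfddfbdc'
  #16 SA[16]=16  'dabbbfddfbdc'
  #17 SA[17]=3  'dacdbbcbceecddabbbfddfbdc'
  #18 SA[18]=6  'dbbcbceecddabbbfddfbdc'
  #19 SA[19]=26  'dc'
  #20 SA[20]=15  'ddabbbfddfbdc'
  #21 SA[21]=22  'ddfbdc'
  #22 SA[22]=23  'dfbdc'
  #23 SA[23]=0  'eabdacdbbcbceecddabbbfddfbdc'
  #24 SA[24]=13  'ecddabbbfddfbdc'
  #25 SA[25]=12  'eecddabbbfddfbdc'
  #26 SA[26]=24  'fbdc'
  #27 SA[27]=21  'fddfbdc'

SA = [17, 1, 4, 18, 7, 19, 8, 10, 2, 25, 20, 27, 9, 5, 14, 11, 16, 3, 6, 26, 15, 22, 23, 0, 13, 12, 24, 21]
[i] adj suffixes → lcp
  [1] 17/1 → 2 ('ab')
  [2] 1/4 → 1 ('a')
  [3] 4/18 → 0 ('')
  [4] 18/7 → 2 ('bb')
  [5] 7/19 → 2 ('bb')
  [6] 19/8 → 1 ('b')
  [7] 8/10 → 2 ('bc')
  [8] 10/2 → 1 ('b')
  [9] 2/25 → 2 ('bd')
  [10] 25/20 → 1 ('b')
  [11] 20/27 → 0 ('')
  [12] 27/9 → 1 ('c')
  [13] 9/5 → 1 ('c')
  [14] 5/14 → 2 ('cd')
  [15] 14/11 → 1 ('c')
  [16] 11/16 → 0 ('')
  [17] 16/3 → 2 ('da')
  [18] 3/6 → 1 ('d')
  [19] 6/26 → 1 ('d')
  [20] 26/15 → 1 ('d')
  [21] 15/22 → 2 ('dd')
  [22] 22/23 → 1 ('d')
  [23] 23/0 → 0 ('')
  [24] 0/13 → 1 ('e')
  [25] 13/12 → 1 ('e')
  [26] 12/24 → 0 ('')
  [27] 24/21 → 1 ('f')

[0, 2, 1, 0, 2, 2, 1, 2, 1, 2, 1, 0, 1, 1, 2, 1, 0, 2, 1, 1, 1, 2, 1, 0, 1, 1, 0, 1]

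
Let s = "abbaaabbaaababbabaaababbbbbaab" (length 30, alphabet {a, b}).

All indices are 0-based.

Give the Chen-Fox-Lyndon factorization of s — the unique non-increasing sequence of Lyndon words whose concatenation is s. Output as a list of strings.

emit factor 1: 'abb' (i=0, period=3)
emit factor 2: 'aaabb' (i=3, period=5)
emit factor 3: 'aaababbabaaababbbbbaab' (i=8, period=22)

["abb", "aaabb", "aaababbabaaababbbbbaab"]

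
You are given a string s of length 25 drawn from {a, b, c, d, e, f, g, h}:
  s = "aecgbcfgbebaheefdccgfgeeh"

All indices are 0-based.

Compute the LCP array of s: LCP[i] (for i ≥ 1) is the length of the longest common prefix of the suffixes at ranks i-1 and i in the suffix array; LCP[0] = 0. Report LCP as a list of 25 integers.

[0, 1, 0, 1, 1, 0, 1, 1, 2, 0, 0, 1, 1, 2, 1, 1, 0, 1, 2, 0, 2, 1, 1, 0, 1]

rank | idx | suffix
   0 |   0 | aecgbcfgbebaheefdccgfgeeh
   1 |  11 | aheefdccgfgeeh
   2 |  10 | baheefdccgfgeeh
   3 |   4 | bcfgbebaheefdccgfgeeh
   4 |   8 | bebaheefdccgfgeeh
   5 |  17 | ccgfgeeh
   6 |   5 | cfgbebaheefdccgfgeeh
   7 |   2 | cgbcfgbebaheefdccgfgeeh
   8 |  18 | cgfgeeh
   9 |  16 | dccgfgeeh
  10 |   9 | ebaheefdccgfgeeh
  11 |   1 | ecgbcfgbebaheefdccgfgeeh
  12 |  13 | eefdccgfgeeh
  13 |  22 | eeh
  14 |  14 | efdccgfgeeh
  15 |  23 | eh
  16 |  15 | fdccgfgeeh
  17 |   6 | fgbebaheefdccgfgeeh
  18 |  20 | fgeeh
  19 |   3 | gbcfgbebaheefdccgfgeeh
  20 |   7 | gbebaheefdccgfgeeh
  21 |  21 | geeh
  22 |  19 | gfgeeh
  23 |  24 | h
  24 |  12 | heefdccgfgeeh

SA = [0, 11, 10, 4, 8, 17, 5, 2, 18, 16, 9, 1, 13, 22, 14, 23, 15, 6, 20, 3, 7, 21, 19, 24, 12]
rank  pair      lcp
   1  s[0:],s[11:]  1  'a'
   2  s[11:],s[10:]  0  ''
   3  s[10:],s[4:]  1  'b'
   4  s[4:],s[8:]  1  'b'
   5  s[8:],s[17:]  0  ''
   6  s[17:],s[5:]  1  'c'
   7  s[5:],s[2:]  1  'c'
   8  s[2:],s[18:]  2  'cg'
   9  s[18:],s[16:]  0  ''
  10  s[16:],s[9:]  0  ''
  11  s[9:],s[1:]  1  'e'
  12  s[1:],s[13:]  1  'e'
  13  s[13:],s[22:]  2  'ee'
  14  s[22:],s[14:]  1  'e'
  15  s[14:],s[23:]  1  'e'
  16  s[23:],s[15:]  0  ''
  17  s[15:],s[6:]  1  'f'
  18  s[6:],s[20:]  2  'fg'
  19  s[20:],s[3:]  0  ''
  20  s[3:],s[7:]  2  'gb'
  21  s[7:],s[21:]  1  'g'
  22  s[21:],s[19:]  1  'g'
  23  s[19:],s[24:]  0  ''
  24  s[24:],s[12:]  1  'h'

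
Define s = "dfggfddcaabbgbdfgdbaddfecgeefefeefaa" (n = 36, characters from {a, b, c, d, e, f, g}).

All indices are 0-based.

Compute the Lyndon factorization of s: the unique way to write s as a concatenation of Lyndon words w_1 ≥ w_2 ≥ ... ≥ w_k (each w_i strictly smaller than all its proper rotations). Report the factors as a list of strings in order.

["dfggf", "d", "d", "c", "aabbgbdfgdbaddfecgeefefeef", "a", "a"]

emit factor 1: 'dfggf' (i=0, period=5)
emit factor 2: 'd' (i=5, period=1)
emit factor 3: 'd' (i=6, period=1)
emit factor 4: 'c' (i=7, period=1)
emit factor 5: 'aabbgbdfgdbaddfecgeefefeef' (i=8, period=26)
emit factor 6: 'a' (i=34, period=1)
emit factor 7: 'a' (i=35, period=1)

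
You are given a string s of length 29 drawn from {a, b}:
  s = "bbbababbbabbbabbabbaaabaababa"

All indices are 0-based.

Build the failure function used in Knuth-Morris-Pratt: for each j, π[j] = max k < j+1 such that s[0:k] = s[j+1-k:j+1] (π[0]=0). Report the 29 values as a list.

π[0] = 0
j=1 s[j]='b': π[1]=1 (border 'b')
j=2 s[j]='b': π[2]=2 (border 'bb')
j=3 s[j]='a': k: 2→1→0; π[3]=0 (border '')
j=4 s[j]='b': π[4]=1 (border 'b')
j=5 s[j]='a': k: 1→0; π[5]=0 (border '')
j=6 s[j]='b': π[6]=1 (border 'b')
j=7 s[j]='b': π[7]=2 (border 'bb')
j=8 s[j]='b': π[8]=3 (border 'bbb')
j=9 s[j]='a': π[9]=4 (border 'bbba')
j=10 s[j]='b': π[10]=5 (border 'bbbab')
j=11 s[j]='b': k: 5→1; π[11]=2 (border 'bb')
j=12 s[j]='b': π[12]=3 (border 'bbb')
j=13 s[j]='a': π[13]=4 (border 'bbba')
j=14 s[j]='b': π[14]=5 (border 'bbbab')
j=15 s[j]='b': k: 5→1; π[15]=2 (border 'bb')
j=16 s[j]='a': k: 2→1→0; π[16]=0 (border '')
j=17 s[j]='b': π[17]=1 (border 'b')
j=18 s[j]='b': π[18]=2 (border 'bb')
j=19 s[j]='a': k: 2→1→0; π[19]=0 (border '')
j=20 s[j]='a': π[20]=0 (border '')
j=21 s[j]='a': π[21]=0 (border '')
j=22 s[j]='b': π[22]=1 (border 'b')
j=23 s[j]='a': k: 1→0; π[23]=0 (border '')
j=24 s[j]='a': π[24]=0 (border '')
j=25 s[j]='b': π[25]=1 (border 'b')
j=26 s[j]='a': k: 1→0; π[26]=0 (border '')
j=27 s[j]='b': π[27]=1 (border 'b')
j=28 s[j]='a': k: 1→0; π[28]=0 (border '')

[0, 1, 2, 0, 1, 0, 1, 2, 3, 4, 5, 2, 3, 4, 5, 2, 0, 1, 2, 0, 0, 0, 1, 0, 0, 1, 0, 1, 0]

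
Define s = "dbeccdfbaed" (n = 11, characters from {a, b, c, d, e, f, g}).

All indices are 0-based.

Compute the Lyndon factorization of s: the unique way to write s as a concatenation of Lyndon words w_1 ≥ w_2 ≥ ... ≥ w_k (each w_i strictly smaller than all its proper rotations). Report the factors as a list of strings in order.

emit factor 1: 'd' (i=0, period=1)
emit factor 2: 'beccdf' (i=1, period=6)
emit factor 3: 'b' (i=7, period=1)
emit factor 4: 'aed' (i=8, period=3)

["d", "beccdf", "b", "aed"]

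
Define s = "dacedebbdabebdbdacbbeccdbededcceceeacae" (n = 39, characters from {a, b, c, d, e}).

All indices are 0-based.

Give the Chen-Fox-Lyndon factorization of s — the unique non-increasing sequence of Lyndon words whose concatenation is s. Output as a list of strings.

["d", "acedebbd", "abebdbdacbbeccdbededcceceeacae"]

emit factor 1: 'd' (i=0, period=1)
emit factor 2: 'acedebbd' (i=1, period=8)
emit factor 3: 'abebdbdacbbeccdbededcceceeacae' (i=9, period=30)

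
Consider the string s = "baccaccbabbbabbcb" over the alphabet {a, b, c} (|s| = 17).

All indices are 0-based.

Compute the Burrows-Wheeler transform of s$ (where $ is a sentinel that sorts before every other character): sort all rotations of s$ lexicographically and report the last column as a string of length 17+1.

bbbbcccb$baabcbcaa

rank  rotation            last
    0  $baccaccbabbbabbcb  b
    1  abbbabbcb$baccaccb  b
    2  abbcb$baccaccbabbb  b
    3  accaccbabbbabbcb$b  b
    4  accbabbbabbcb$bacc  c
    5  b$baccaccbabbbabbc  c
    6  babbbabbcb$baccacc  c
    7  babbcb$baccaccbabb  b
    8  baccaccbabbbabbcb$  $
    9  bbabbcb$baccaccbab  b
   10  bbbabbcb$baccaccba  a
   11  bbcb$baccaccbabbba  a
   12  bcb$baccaccbabbbab  b
   13  caccbabbbabbcb$bac  c
   14  cb$baccaccbabbbabb  b
   15  cbabbbabbcb$baccac  c
   16  ccaccbabbbabbcb$ba  a
   17  ccbabbbabbcb$bacca  a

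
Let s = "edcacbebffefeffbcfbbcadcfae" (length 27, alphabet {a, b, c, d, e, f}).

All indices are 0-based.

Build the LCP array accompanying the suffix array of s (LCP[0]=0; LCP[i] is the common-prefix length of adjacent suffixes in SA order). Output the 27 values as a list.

[0, 1, 1, 0, 1, 2, 1, 1, 0, 2, 1, 1, 2, 0, 2, 0, 1, 1, 1, 2, 0, 1, 2, 1, 3, 1, 2]

rank→(start, suffix):
  0 → (3, 'acbebffefeffbcfbbcadcfae')
  1 → (21, 'adcfae')
  2 → (25, 'ae')
  3 → (18, 'bbcadcfae')
  4 → (19, 'bcadcfae')
  5 → (15, 'bcfbbcadcfae')
  6 → (5, 'bebffefeffbcfbbcadcfae')
  7 → (7, 'bffefeffbcfbbcadcfae')
  8 → (2, 'cacbebffefeffbcfbbcadcfae')
  9 → (20, 'cadcfae')
  10 → (4, 'cbebffefeffbcfbbcadcfae')
  11 → (23, 'cfae')
  12 → (16, 'cfbbcadcfae')
  13 → (1, 'dcacbebffefeffbcfbbcadcfae')
  14 → (22, 'dcfae')
  15 → (26, 'e')
  16 → (6, 'ebffefeffbcfbbcadcfae')
  17 → (0, 'edcacbebffefeffbcfbbcadcfae')
  18 → (10, 'efeffbcfbbcadcfae')
  19 → (12, 'effbcfbbcadcfae')
  20 → (24, 'fae')
  21 → (17, 'fbbcadcfae')
  22 → (14, 'fbcfbbcadcfae')
  23 → (9, 'fefeffbcfbbcadcfae')
  24 → (11, 'feffbcfbbcadcfae')
  25 → (13, 'ffbcfbbcadcfae')
  26 → (8, 'ffefeffbcfbbcadcfae')

SA = [3, 21, 25, 18, 19, 15, 5, 7, 2, 20, 4, 23, 16, 1, 22, 26, 6, 0, 10, 12, 24, 17, 14, 9, 11, 13, 8]
rank  pair      lcp
   1  s[3:],s[21:]  1  'a'
   2  s[21:],s[25:]  1  'a'
   3  s[25:],s[18:]  0  ''
   4  s[18:],s[19:]  1  'b'
   5  s[19:],s[15:]  2  'bc'
   6  s[15:],s[5:]  1  'b'
   7  s[5:],s[7:]  1  'b'
   8  s[7:],s[2:]  0  ''
   9  s[2:],s[20:]  2  'ca'
  10  s[20:],s[4:]  1  'c'
  11  s[4:],s[23:]  1  'c'
  12  s[23:],s[16:]  2  'cf'
  13  s[16:],s[1:]  0  ''
  14  s[1:],s[22:]  2  'dc'
  15  s[22:],s[26:]  0  ''
  16  s[26:],s[6:]  1  'e'
  17  s[6:],s[0:]  1  'e'
  18  s[0:],s[10:]  1  'e'
  19  s[10:],s[12:]  2  'ef'
  20  s[12:],s[24:]  0  ''
  21  s[24:],s[17:]  1  'f'
  22  s[17:],s[14:]  2  'fb'
  23  s[14:],s[9:]  1  'f'
  24  s[9:],s[11:]  3  'fef'
  25  s[11:],s[13:]  1  'f'
  26  s[13:],s[8:]  2  'ff'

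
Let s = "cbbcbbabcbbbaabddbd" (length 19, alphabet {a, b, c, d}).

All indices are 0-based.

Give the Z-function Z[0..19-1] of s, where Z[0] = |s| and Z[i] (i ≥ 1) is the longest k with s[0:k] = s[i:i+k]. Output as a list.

[19, 0, 0, 3, 0, 0, 0, 0, 3, 0, 0, 0, 0, 0, 0, 0, 0, 0, 0]

Z[0]=19
i=1: fresh scan; Z[1]=0
i=2: fresh scan; Z[2]=0
i=3: fresh scan; Z[3]=3 extend→box=[3,6)
i=4: min(r-i=2, Z[1]=0)=0; Z[4]=0
i=5: min(r-i=1, Z[2]=0)=0; Z[5]=0
i=6: fresh scan; Z[6]=0
i=7: fresh scan; Z[7]=0
i=8: fresh scan; Z[8]=3 extend→box=[8,11)
i=9: min(r-i=2, Z[1]=0)=0; Z[9]=0
i=10: min(r-i=1, Z[2]=0)=0; Z[10]=0
i=11: fresh scan; Z[11]=0
i=12: fresh scan; Z[12]=0
i=13: fresh scan; Z[13]=0
i=14: fresh scan; Z[14]=0
i=15: fresh scan; Z[15]=0
i=16: fresh scan; Z[16]=0
i=17: fresh scan; Z[17]=0
i=18: fresh scan; Z[18]=0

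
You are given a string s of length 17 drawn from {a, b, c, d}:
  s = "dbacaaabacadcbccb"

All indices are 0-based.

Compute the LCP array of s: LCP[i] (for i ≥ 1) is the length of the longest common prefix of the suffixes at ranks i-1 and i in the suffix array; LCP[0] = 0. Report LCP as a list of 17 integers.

[0, 2, 1, 1, 3, 1, 0, 1, 4, 1, 0, 2, 1, 2, 1, 0, 1]

rank | idx | suffix
   0 |   4 | aaabacadcbccb
   1 |   5 | aabacadcbccb
   2 |   6 | abacadcbccb
   3 |   2 | acaaabacadcbccb
   4 |   8 | acadcbccb
   5 |  10 | adcbccb
   6 |  16 | b
   7 |   1 | bacaaabacadcbccb
   8 |   7 | bacadcbccb
   9 |  13 | bccb
  10 |   3 | caaabacadcbccb
  11 |   9 | cadcbccb
  12 |  15 | cb
  13 |  12 | cbccb
  14 |  14 | ccb
  15 |   0 | dbacaaabacadcbccb
  16 |  11 | dcbccb

SA = [4, 5, 6, 2, 8, 10, 16, 1, 7, 13, 3, 9, 15, 12, 14, 0, 11]
[i] adj suffixes → lcp
  [1] 4/5 → 2 ('aa')
  [2] 5/6 → 1 ('a')
  [3] 6/2 → 1 ('a')
  [4] 2/8 → 3 ('aca')
  [5] 8/10 → 1 ('a')
  [6] 10/16 → 0 ('')
  [7] 16/1 → 1 ('b')
  [8] 1/7 → 4 ('baca')
  [9] 7/13 → 1 ('b')
  [10] 13/3 → 0 ('')
  [11] 3/9 → 2 ('ca')
  [12] 9/15 → 1 ('c')
  [13] 15/12 → 2 ('cb')
  [14] 12/14 → 1 ('c')
  [15] 14/0 → 0 ('')
  [16] 0/11 → 1 ('d')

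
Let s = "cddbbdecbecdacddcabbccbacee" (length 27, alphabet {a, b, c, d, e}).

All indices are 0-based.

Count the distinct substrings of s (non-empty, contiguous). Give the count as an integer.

348

rank | idx | suffix
   0 |  17 | abbccbacee
   1 |  12 | acddcabbccbacee
   2 |  23 | acee
   3 |  22 | bacee
   4 |  18 | bbccbacee
   5 |   3 | bbdecbecdacddcabbccbacee
   6 |  19 | bccbacee
   7 |   4 | bdecbecdacddcabbccbacee
   8 |   8 | becdacddcabbccbacee
   9 |  16 | cabbccbacee
  10 |  21 | cbacee
  11 |   7 | cbecdacddcabbccbacee
  12 |  20 | ccbacee
  13 |  10 | cdacddcabbccbacee
  14 |   0 | cddbbdecbecdacddcabbccbacee
  15 |  13 | cddcabbccbacee
  16 |  24 | cee
  17 |  11 | dacddcabbccbacee
  18 |   2 | dbbdecbecdacddcabbccbacee
  19 |  15 | dcabbccbacee
  20 |   1 | ddbbdecbecdacddcabbccbacee
  21 |  14 | ddcabbccbacee
  22 |   5 | decbecdacddcabbccbacee
  23 |  26 | e
  24 |   6 | ecbecdacddcabbccbacee
  25 |   9 | ecdacddcabbccbacee
  26 |  25 | ee

SA = [17, 12, 23, 22, 18, 3, 19, 4, 8, 16, 21, 7, 20, 10, 0, 13, 24, 11, 2, 15, 1, 14, 5, 26, 6, 9, 25]
rank  pair      lcp
   1  s[17:],s[12:]  1  'a'
   2  s[12:],s[23:]  2  'ac'
   3  s[23:],s[22:]  0  ''
   4  s[22:],s[18:]  1  'b'
   5  s[18:],s[3:]  2  'bb'
   6  s[3:],s[19:]  1  'b'
   7  s[19:],s[4:]  1  'b'
   8  s[4:],s[8:]  1  'b'
   9  s[8:],s[16:]  0  ''
  10  s[16:],s[21:]  1  'c'
  11  s[21:],s[7:]  2  'cb'
  12  s[7:],s[20:]  1  'c'
  13  s[20:],s[10:]  1  'c'
  14  s[10:],s[0:]  2  'cd'
  15  s[0:],s[13:]  3  'cdd'
  16  s[13:],s[24:]  1  'c'
  17  s[24:],s[11:]  0  ''
  18  s[11:],s[2:]  1  'd'
  19  s[2:],s[15:]  1  'd'
  20  s[15:],s[1:]  1  'd'
  21  s[1:],s[14:]  2  'dd'
  22  s[14:],s[5:]  1  'd'
  23  s[5:],s[26:]  0  ''
  24  s[26:],s[6:]  1  'e'
  25  s[6:],s[9:]  2  'ec'
  26  s[9:],s[25:]  1  'e'

n(n+1)/2 = 27·28/2 = 378
Σ LCP = 0 + 1 + 2 + 0 + 1 + 2 + 1 + 1 + 1 + 0 + 1 + 2 + 1 + 1 + 2 + 3 + 1 + 0 + 1 + 1 + 1 + 2 + 1 + 0 + 1 + 2 + 1 = 30
distinct = 378 − 30 = 348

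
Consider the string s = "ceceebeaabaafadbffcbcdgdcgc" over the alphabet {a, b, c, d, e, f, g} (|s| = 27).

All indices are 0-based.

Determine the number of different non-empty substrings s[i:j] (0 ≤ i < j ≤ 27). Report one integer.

356

rank | idx | suffix
   0 |   7 | aabaafadbffcbcdgdcgc
   1 |  10 | aafadbffcbcdgdcgc
   2 |   8 | abaafadbffcbcdgdcgc
   3 |  13 | adbffcbcdgdcgc
   4 |  11 | afadbffcbcdgdcgc
   5 |   9 | baafadbffcbcdgdcgc
   6 |  19 | bcdgdcgc
   7 |   5 | beaabaafadbffcbcdgdcgc
   8 |  15 | bffcbcdgdcgc
   9 |  26 | c
  10 |  18 | cbcdgdcgc
  11 |  20 | cdgdcgc
  12 |   0 | ceceebeaabaafadbffcbcdgdcgc
  13 |   2 | ceebeaabaafadbffcbcdgdcgc
  14 |  24 | cgc
  15 |  14 | dbffcbcdgdcgc
  16 |  23 | dcgc
  17 |  21 | dgdcgc
  18 |   6 | eaabaafadbffcbcdgdcgc
  19 |   4 | ebeaabaafadbffcbcdgdcgc
  20 |   1 | eceebeaabaafadbffcbcdgdcgc
  21 |   3 | eebeaabaafadbffcbcdgdcgc
  22 |  12 | fadbffcbcdgdcgc
  23 |  17 | fcbcdgdcgc
  24 |  16 | ffcbcdgdcgc
  25 |  25 | gc
  26 |  22 | gdcgc

SA = [7, 10, 8, 13, 11, 9, 19, 5, 15, 26, 18, 20, 0, 2, 24, 14, 23, 21, 6, 4, 1, 3, 12, 17, 16, 25, 22]
[i] adj suffixes → lcp
  [1] 7/10 → 2 ('aa')
  [2] 10/8 → 1 ('a')
  [3] 8/13 → 1 ('a')
  [4] 13/11 → 1 ('a')
  [5] 11/9 → 0 ('')
  [6] 9/19 → 1 ('b')
  [7] 19/5 → 1 ('b')
  [8] 5/15 → 1 ('b')
  [9] 15/26 → 0 ('')
  [10] 26/18 → 1 ('c')
  [11] 18/20 → 1 ('c')
  [12] 20/0 → 1 ('c')
  [13] 0/2 → 2 ('ce')
  [14] 2/24 → 1 ('c')
  [15] 24/14 → 0 ('')
  [16] 14/23 → 1 ('d')
  [17] 23/21 → 1 ('d')
  [18] 21/6 → 0 ('')
  [19] 6/4 → 1 ('e')
  [20] 4/1 → 1 ('e')
  [21] 1/3 → 1 ('e')
  [22] 3/12 → 0 ('')
  [23] 12/17 → 1 ('f')
  [24] 17/16 → 1 ('f')
  [25] 16/25 → 0 ('')
  [26] 25/22 → 1 ('g')

n(n+1)/2 = 27·28/2 = 378
Σ LCP = 0 + 2 + 1 + 1 + 1 + 0 + 1 + 1 + 1 + 0 + 1 + 1 + 1 + 2 + 1 + 0 + 1 + 1 + 0 + 1 + 1 + 1 + 0 + 1 + 1 + 0 + 1 = 22
distinct = 378 − 22 = 356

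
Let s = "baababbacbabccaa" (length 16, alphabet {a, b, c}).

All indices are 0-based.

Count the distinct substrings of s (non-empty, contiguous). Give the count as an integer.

116

rank→(start, suffix):
  0 → (15, 'a')
  1 → (14, 'aa')
  2 → (1, 'aababbacbabccaa')
  3 → (2, 'ababbacbabccaa')
  4 → (4, 'abbacbabccaa')
  5 → (10, 'abccaa')
  6 → (7, 'acbabccaa')
  7 → (0, 'baababbacbabccaa')
  8 → (3, 'babbacbabccaa')
  9 → (9, 'babccaa')
  10 → (6, 'bacbabccaa')
  11 → (5, 'bbacbabccaa')
  12 → (11, 'bccaa')
  13 → (13, 'caa')
  14 → (8, 'cbabccaa')
  15 → (12, 'ccaa')

SA = [15, 14, 1, 2, 4, 10, 7, 0, 3, 9, 6, 5, 11, 13, 8, 12]
[i] adj suffixes → lcp
  [1] 15/14 → 1 ('a')
  [2] 14/1 → 2 ('aa')
  [3] 1/2 → 1 ('a')
  [4] 2/4 → 2 ('ab')
  [5] 4/10 → 2 ('ab')
  [6] 10/7 → 1 ('a')
  [7] 7/0 → 0 ('')
  [8] 0/3 → 2 ('ba')
  [9] 3/9 → 3 ('bab')
  [10] 9/6 → 2 ('ba')
  [11] 6/5 → 1 ('b')
  [12] 5/11 → 1 ('b')
  [13] 11/13 → 0 ('')
  [14] 13/8 → 1 ('c')
  [15] 8/12 → 1 ('c')

n(n+1)/2 = 16·17/2 = 136
Σ LCP = 0 + 1 + 2 + 1 + 2 + 2 + 1 + 0 + 2 + 3 + 2 + 1 + 1 + 0 + 1 + 1 = 20
distinct = 136 − 20 = 116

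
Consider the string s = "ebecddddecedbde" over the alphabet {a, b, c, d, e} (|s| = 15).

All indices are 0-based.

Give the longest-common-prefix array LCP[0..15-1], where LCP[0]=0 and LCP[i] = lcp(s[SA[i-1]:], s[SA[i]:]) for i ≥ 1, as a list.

[0, 1, 0, 1, 0, 1, 3, 2, 1, 2, 0, 1, 1, 2, 1]

rank→(start, suffix):
  0 → (12, 'bde')
  1 → (1, 'becddddecedbde')
  2 → (3, 'cddddecedbde')
  3 → (9, 'cedbde')
  4 → (11, 'dbde')
  5 → (4, 'ddddecedbde')
  6 → (5, 'dddecedbde')
  7 → (6, 'ddecedbde')
  8 → (13, 'de')
  9 → (7, 'decedbde')
  10 → (14, 'e')
  11 → (0, 'ebecddddecedbde')
  12 → (2, 'ecddddecedbde')
  13 → (8, 'ecedbde')
  14 → (10, 'edbde')

SA = [12, 1, 3, 9, 11, 4, 5, 6, 13, 7, 14, 0, 2, 8, 10]
[i] adj suffixes → lcp
  [1] 12/1 → 1 ('b')
  [2] 1/3 → 0 ('')
  [3] 3/9 → 1 ('c')
  [4] 9/11 → 0 ('')
  [5] 11/4 → 1 ('d')
  [6] 4/5 → 3 ('ddd')
  [7] 5/6 → 2 ('dd')
  [8] 6/13 → 1 ('d')
  [9] 13/7 → 2 ('de')
  [10] 7/14 → 0 ('')
  [11] 14/0 → 1 ('e')
  [12] 0/2 → 1 ('e')
  [13] 2/8 → 2 ('ec')
  [14] 8/10 → 1 ('e')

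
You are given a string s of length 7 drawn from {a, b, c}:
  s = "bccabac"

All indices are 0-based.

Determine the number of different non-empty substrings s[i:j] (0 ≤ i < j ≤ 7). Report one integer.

sorted suffixes:
  #0 SA[0]=3  'abac'
  #1 SA[1]=5  'ac'
  #2 SA[2]=4  'bac'
  #3 SA[3]=0  'bccabac'
  #4 SA[4]=6  'c'
  #5 SA[5]=2  'cabac'
  #6 SA[6]=1  'ccabac'

SA = [3, 5, 4, 0, 6, 2, 1]
i: (SA[i-1],SA[i]) lcp shared
  1: (3,5) 1 'a'
  2: (5,4) 0 ''
  3: (4,0) 1 'b'
  4: (0,6) 0 ''
  5: (6,2) 1 'c'
  6: (2,1) 1 'c'

n(n+1)/2 = 7·8/2 = 28
Σ LCP = 0 + 1 + 0 + 1 + 0 + 1 + 1 = 4
distinct = 28 − 4 = 24

24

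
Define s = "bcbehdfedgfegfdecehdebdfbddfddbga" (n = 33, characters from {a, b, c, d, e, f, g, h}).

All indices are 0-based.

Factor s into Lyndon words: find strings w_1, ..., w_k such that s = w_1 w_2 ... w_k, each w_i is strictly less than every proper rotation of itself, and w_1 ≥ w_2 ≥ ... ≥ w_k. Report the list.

emit factor 1: 'bcbehdfedgfegfdecehdebdfbddfddbg' (i=0, period=32)
emit factor 2: 'a' (i=32, period=1)

["bcbehdfedgfegfdecehdebdfbddfddbg", "a"]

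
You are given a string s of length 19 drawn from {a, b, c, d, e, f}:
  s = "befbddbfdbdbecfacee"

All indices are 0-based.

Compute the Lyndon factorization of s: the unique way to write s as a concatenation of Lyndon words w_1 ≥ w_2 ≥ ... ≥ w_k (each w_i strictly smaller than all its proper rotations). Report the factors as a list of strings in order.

["bef", "bddbfd", "bdbecf", "acee"]

emit factor 1: 'bef' (i=0, period=3)
emit factor 2: 'bddbfd' (i=3, period=6)
emit factor 3: 'bdbecf' (i=9, period=6)
emit factor 4: 'acee' (i=15, period=4)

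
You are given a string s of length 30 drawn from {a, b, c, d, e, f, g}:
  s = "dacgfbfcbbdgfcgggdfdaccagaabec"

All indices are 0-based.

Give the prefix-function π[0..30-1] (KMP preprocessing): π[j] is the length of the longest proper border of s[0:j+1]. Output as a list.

[0, 0, 0, 0, 0, 0, 0, 0, 0, 0, 1, 0, 0, 0, 0, 0, 0, 1, 0, 1, 2, 3, 0, 0, 0, 0, 0, 0, 0, 0]

π[0] = 0
j=1 s[j]='a': π[1]=0 (border '')
j=2 s[j]='c': π[2]=0 (border '')
j=3 s[j]='g': π[3]=0 (border '')
j=4 s[j]='f': π[4]=0 (border '')
j=5 s[j]='b': π[5]=0 (border '')
j=6 s[j]='f': π[6]=0 (border '')
j=7 s[j]='c': π[7]=0 (border '')
j=8 s[j]='b': π[8]=0 (border '')
j=9 s[j]='b': π[9]=0 (border '')
j=10 s[j]='d': π[10]=1 (border 'd')
j=11 s[j]='g': k: 1→0; π[11]=0 (border '')
j=12 s[j]='f': π[12]=0 (border '')
j=13 s[j]='c': π[13]=0 (border '')
j=14 s[j]='g': π[14]=0 (border '')
j=15 s[j]='g': π[15]=0 (border '')
j=16 s[j]='g': π[16]=0 (border '')
j=17 s[j]='d': π[17]=1 (border 'd')
j=18 s[j]='f': k: 1→0; π[18]=0 (border '')
j=19 s[j]='d': π[19]=1 (border 'd')
j=20 s[j]='a': π[20]=2 (border 'da')
j=21 s[j]='c': π[21]=3 (border 'dac')
j=22 s[j]='c': k: 3→0; π[22]=0 (border '')
j=23 s[j]='a': π[23]=0 (border '')
j=24 s[j]='g': π[24]=0 (border '')
j=25 s[j]='a': π[25]=0 (border '')
j=26 s[j]='a': π[26]=0 (border '')
j=27 s[j]='b': π[27]=0 (border '')
j=28 s[j]='e': π[28]=0 (border '')
j=29 s[j]='c': π[29]=0 (border '')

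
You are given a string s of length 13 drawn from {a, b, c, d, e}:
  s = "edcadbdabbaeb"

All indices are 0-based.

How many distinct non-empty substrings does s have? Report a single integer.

sorted suffixes:
  #0 SA[0]=7  'abbaeb'
  #1 SA[1]=3  'adbdabbaeb'
  #2 SA[2]=10  'aeb'
  #3 SA[3]=12  'b'
  #4 SA[4]=9  'baeb'
  #5 SA[5]=8  'bbaeb'
  #6 SA[6]=5  'bdabbaeb'
  #7 SA[7]=2  'cadbdabbaeb'
  #8 SA[8]=6  'dabbaeb'
  #9 SA[9]=4  'dbdabbaeb'
  #10 SA[10]=1  'dcadbdabbaeb'
  #11 SA[11]=11  'eb'
  #12 SA[12]=0  'edcadbdabbaeb'

SA = [7, 3, 10, 12, 9, 8, 5, 2, 6, 4, 1, 11, 0]
rank  pair      lcp
   1  s[7:],s[3:]  1  'a'
   2  s[3:],s[10:]  1  'a'
   3  s[10:],s[12:]  0  ''
   4  s[12:],s[9:]  1  'b'
   5  s[9:],s[8:]  1  'b'
   6  s[8:],s[5:]  1  'b'
   7  s[5:],s[2:]  0  ''
   8  s[2:],s[6:]  0  ''
   9  s[6:],s[4:]  1  'd'
  10  s[4:],s[1:]  1  'd'
  11  s[1:],s[11:]  0  ''
  12  s[11:],s[0:]  1  'e'

n(n+1)/2 = 13·14/2 = 91
Σ LCP = 0 + 1 + 1 + 0 + 1 + 1 + 1 + 0 + 0 + 1 + 1 + 0 + 1 = 8
distinct = 91 − 8 = 83

83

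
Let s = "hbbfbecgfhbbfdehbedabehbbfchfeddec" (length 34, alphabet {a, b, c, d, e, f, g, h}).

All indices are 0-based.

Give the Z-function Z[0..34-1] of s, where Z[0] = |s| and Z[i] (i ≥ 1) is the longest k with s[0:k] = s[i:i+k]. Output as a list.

[34, 0, 0, 0, 0, 0, 0, 0, 0, 4, 0, 0, 0, 0, 0, 2, 0, 0, 0, 0, 0, 0, 4, 0, 0, 0, 0, 1, 0, 0, 0, 0, 0, 0]

Z[0]=34
i=1: i≥r, start 0; Z[1]=0
i=2: i≥r, start 0; Z[2]=0
i=3: i≥r, start 0; Z[3]=0
i=4: i≥r, start 0; Z[4]=0
i=5: i≥r, start 0; Z[5]=0
i=6: i≥r, start 0; Z[6]=0
i=7: i≥r, start 0; Z[7]=0
i=8: i≥r, start 0; Z[8]=0
i=9: i≥r, start 0; Z[9]=4 scan→box=[9,13)
i=10: min(r-i=3, Z[1]=0)=0; Z[10]=0
i=11: min(r-i=2, Z[2]=0)=0; Z[11]=0
i=12: min(r-i=1, Z[3]=0)=0; Z[12]=0
i=13: i≥r, start 0; Z[13]=0
i=14: i≥r, start 0; Z[14]=0
i=15: i≥r, start 0; Z[15]=2 scan→box=[15,17)
i=16: min(r-i=1, Z[1]=0)=0; Z[16]=0
i=17: i≥r, start 0; Z[17]=0
i=18: i≥r, start 0; Z[18]=0
i=19: i≥r, start 0; Z[19]=0
i=20: i≥r, start 0; Z[20]=0
i=21: i≥r, start 0; Z[21]=0
i=22: i≥r, start 0; Z[22]=4 scan→box=[22,26)
i=23: min(r-i=3, Z[1]=0)=0; Z[23]=0
i=24: min(r-i=2, Z[2]=0)=0; Z[24]=0
i=25: min(r-i=1, Z[3]=0)=0; Z[25]=0
i=26: i≥r, start 0; Z[26]=0
i=27: i≥r, start 0; Z[27]=1 scan→box=[27,28)
i=28: i≥r, start 0; Z[28]=0
i=29: i≥r, start 0; Z[29]=0
i=30: i≥r, start 0; Z[30]=0
i=31: i≥r, start 0; Z[31]=0
i=32: i≥r, start 0; Z[32]=0
i=33: i≥r, start 0; Z[33]=0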